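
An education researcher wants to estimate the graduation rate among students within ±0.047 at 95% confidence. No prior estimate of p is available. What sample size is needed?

Conservative approach: use p = 0.5 (maximizes p(1-p) = 0.25). n = z²(0.25)/E² = 1.96²×0.25/0.047² = 434.8 → n = 435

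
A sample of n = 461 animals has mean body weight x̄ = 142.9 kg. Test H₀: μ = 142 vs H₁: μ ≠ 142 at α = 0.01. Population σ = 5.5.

z = (x̄ - μ₀)/(σ/√n) = (142.9 - 142)/(5.5/√461) = 3.513. Critical value: ±2.576. Since |3.513| > 2.576, Reject H₀.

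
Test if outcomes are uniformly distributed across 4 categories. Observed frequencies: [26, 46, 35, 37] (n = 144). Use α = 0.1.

Expected = 36 each. χ² = Σ(O-E)²/E = 5.611. df = 3, critical value = 6.251. Fail to reject H₀.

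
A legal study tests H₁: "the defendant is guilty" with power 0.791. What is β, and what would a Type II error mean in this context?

β = 1 - power = 1 - 0.791 = 0.209. A Type II error is failing to reject H₀ when H₀ is false (false negative) — here, failing to conclude that the defendant is guilty when in fact it is true. Consequence: acquitting a guilty person.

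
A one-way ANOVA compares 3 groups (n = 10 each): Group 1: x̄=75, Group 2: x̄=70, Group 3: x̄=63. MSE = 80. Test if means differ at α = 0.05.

Grand mean = 69.33. SS_between = 726.67, MS_between = 363.33. F = 4.542, F_crit ≈ 3.354. Reject H₀.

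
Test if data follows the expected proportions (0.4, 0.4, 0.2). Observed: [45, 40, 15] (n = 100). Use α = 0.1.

Expected: [40.0, 40.0, 20.0]. χ² = 1.875. df = 2, critical = 4.605. Fail to reject H₀.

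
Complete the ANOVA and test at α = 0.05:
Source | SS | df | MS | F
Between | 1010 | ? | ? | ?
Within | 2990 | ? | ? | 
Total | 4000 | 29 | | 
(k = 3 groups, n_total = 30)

df_between = 2, df_within = 27. MS_between = 505.0, MS_within = 110.74. F = 4.56, F_crit ≈ 3.354. Reject H₀.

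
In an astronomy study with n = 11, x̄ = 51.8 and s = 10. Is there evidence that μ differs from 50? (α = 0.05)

t = (x̄ - μ₀)/(s/√n) = (51.8 - 50)/(10/√11) = 0.597. df = 10, critical t = ±2.228. Fail to reject H₀.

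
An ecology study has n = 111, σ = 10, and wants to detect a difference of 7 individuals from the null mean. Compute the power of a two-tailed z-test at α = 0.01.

SE = σ/√n = 10/√111 = 0.949. Non-centrality λ = d/SE = 7/0.949 = 7.375. Power ≈ Φ(λ - z_{α/2}) = Φ(7.375 - 2.576) = Φ(4.799) = 1.0.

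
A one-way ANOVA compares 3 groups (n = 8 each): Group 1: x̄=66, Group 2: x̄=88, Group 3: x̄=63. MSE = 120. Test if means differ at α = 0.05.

Grand mean = 72.33. SS_between = 2981.33, MS_between = 1490.67. F = 12.422, F_crit ≈ 3.467. Reject H₀.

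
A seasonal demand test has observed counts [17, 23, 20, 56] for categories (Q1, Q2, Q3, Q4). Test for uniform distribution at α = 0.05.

Expected = 29 each. χ² = Σ(O-E)²/E = 34.138. df = 3, critical value = 7.815. Reject H₀.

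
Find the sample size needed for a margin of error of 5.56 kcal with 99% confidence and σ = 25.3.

n = (z*σ/E)² = (2.576×25.3/5.56)² = 137.4 → n = 138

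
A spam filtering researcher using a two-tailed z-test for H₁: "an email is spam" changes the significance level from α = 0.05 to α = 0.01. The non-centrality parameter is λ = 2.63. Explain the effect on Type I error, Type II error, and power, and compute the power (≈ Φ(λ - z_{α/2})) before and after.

Decreasing α from 0.05 to 0.01:
• Type I error rate decreases (α is the Type I rate by definition).
• Critical value moves from z_{α/2} = 1.96 to 2.576, so power = Φ(λ - z_{α/2}) goes from Φ(2.63 - 1.96) = 0.749 to Φ(2.63 - 2.576) = 0.522.
• Type II error rate β = 1 - power therefore increases (0.251 → 0.478).
Appropriate when false positives are costly — here, a legitimate email is sent to the spam folder and the user misses it.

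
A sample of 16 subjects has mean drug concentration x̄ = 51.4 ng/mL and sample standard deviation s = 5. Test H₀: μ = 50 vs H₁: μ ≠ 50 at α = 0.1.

t = (x̄ - μ₀)/(s/√n) = (51.4 - 50)/(5/√16) = 1.12. df = 15, critical t = ±1.753. Fail to reject H₀.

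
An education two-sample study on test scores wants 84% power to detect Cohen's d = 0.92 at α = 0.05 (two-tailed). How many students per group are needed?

z_{α/2} = 1.96, z_β = Φ⁻¹(0.84) = 0.994. For large effect (d = 0.92): n per group = 2(z_{α/2} + z_β)²/d² = 2(1.96 + 0.994)²/0.92² = 20.6 → 21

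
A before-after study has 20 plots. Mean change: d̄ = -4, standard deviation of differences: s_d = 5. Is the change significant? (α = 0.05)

t = d̄/(s_d/√n) = -4/(5/√20) = -3.578. df = 19, critical t = ±2.093. Reject H₀.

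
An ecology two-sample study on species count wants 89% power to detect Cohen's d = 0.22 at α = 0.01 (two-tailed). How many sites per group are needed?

z_{α/2} = 2.576, z_β = Φ⁻¹(0.89) = 1.227. For small effect (d = 0.22): n per group = 2(z_{α/2} + z_β)²/d² = 2(2.576 + 1.227)²/0.22² = 597.6 → 598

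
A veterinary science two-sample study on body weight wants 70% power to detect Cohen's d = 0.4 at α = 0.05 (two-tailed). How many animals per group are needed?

z_{α/2} = 1.96, z_β = Φ⁻¹(0.7) = 0.524. For small effect (d = 0.4): n per group = 2(z_{α/2} + z_β)²/d² = 2(1.96 + 0.524)²/0.4² = 77.1 → 78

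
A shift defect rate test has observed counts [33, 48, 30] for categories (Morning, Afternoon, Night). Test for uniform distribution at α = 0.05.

Expected = 37 each. χ² = Σ(O-E)²/E = 5.027. df = 2, critical value = 5.991. Fail to reject H₀.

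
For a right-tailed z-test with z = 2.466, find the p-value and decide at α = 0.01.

p = P(Z > 2.466) = 1 - Φ(2.466) ≈ 0.0068. Since p < 0.01, reject H₀ (significant) at α = 0.01.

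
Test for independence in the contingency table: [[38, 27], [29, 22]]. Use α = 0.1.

χ² = 0.03. df = 1, critical = 2.706. Fail to reject H₀. No evidence of dependence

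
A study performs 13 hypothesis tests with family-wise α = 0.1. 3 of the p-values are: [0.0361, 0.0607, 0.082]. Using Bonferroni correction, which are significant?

Bonferroni α = 0.1/13 = 0.00769. None of the given p-values are significant.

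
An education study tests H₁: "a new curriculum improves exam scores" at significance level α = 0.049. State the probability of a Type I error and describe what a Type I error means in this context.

P(Type I error) = α = 0.049. A Type I error is rejecting H₀ when H₀ is actually true (false positive) — here, concluding that a new curriculum improves exam scores when in fact this is not the case. Consequence: adopting a curriculum that gives no real benefit — disruption for nothing.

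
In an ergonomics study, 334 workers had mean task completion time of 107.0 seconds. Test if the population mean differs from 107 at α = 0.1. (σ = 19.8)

z = (x̄ - μ₀)/(σ/√n) = (107.0 - 107)/(19.8/√334) = 0.0. Critical value: ±1.645. Since |0.0| ≤ 1.645, Fail to reject H₀.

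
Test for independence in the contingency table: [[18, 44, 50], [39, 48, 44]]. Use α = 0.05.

χ² = 6.85. df = 2, critical = 5.991. Reject H₀. Variables are dependent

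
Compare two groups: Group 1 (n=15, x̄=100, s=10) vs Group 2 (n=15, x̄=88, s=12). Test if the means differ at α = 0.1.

Pooled sp = 11.05. t = 2.975, df = 28. Critical t = ±1.701. Reject H₀.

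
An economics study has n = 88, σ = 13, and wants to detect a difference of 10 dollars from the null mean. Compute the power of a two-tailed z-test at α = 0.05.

SE = σ/√n = 13/√88 = 1.386. Non-centrality λ = d/SE = 10/1.386 = 7.216. Power ≈ Φ(λ - z_{α/2}) = Φ(7.216 - 1.96) = Φ(5.256) = 1.0.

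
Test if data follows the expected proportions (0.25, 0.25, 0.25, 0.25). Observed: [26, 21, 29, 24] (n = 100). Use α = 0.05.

Expected: [25.0, 25.0, 25.0, 25.0]. χ² = 1.36. df = 3, critical = 7.815. Fail to reject H₀.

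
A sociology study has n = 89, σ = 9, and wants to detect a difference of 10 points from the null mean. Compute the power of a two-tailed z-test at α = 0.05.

SE = σ/√n = 9/√89 = 0.954. Non-centrality λ = d/SE = 10/0.954 = 10.482. Power ≈ Φ(λ - z_{α/2}) = Φ(10.482 - 1.96) = Φ(8.522) = 1.0.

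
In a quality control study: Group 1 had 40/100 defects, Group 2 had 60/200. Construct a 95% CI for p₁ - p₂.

p̂₁ = 0.4, p̂₂ = 0.3. Difference = 0.1. CI = (-0.015, 0.215)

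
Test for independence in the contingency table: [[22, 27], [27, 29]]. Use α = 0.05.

χ² = 0.115. df = 1, critical = 3.841. Fail to reject H₀. No evidence of dependence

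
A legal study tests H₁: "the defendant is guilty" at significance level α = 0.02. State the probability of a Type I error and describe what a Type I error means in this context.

P(Type I error) = α = 0.02. A Type I error is rejecting H₀ when H₀ is actually true (false positive) — here, concluding that the defendant is guilty when in fact this is not the case. Consequence: convicting an innocent person.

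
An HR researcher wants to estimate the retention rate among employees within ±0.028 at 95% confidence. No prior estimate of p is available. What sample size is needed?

Conservative approach: use p = 0.5 (maximizes p(1-p) = 0.25). n = z²(0.25)/E² = 1.96²×0.25/0.028² = 1225.0 → n = 1225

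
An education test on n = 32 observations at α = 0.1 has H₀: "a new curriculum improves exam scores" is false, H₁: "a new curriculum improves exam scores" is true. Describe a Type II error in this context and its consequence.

Type II error: failing to reject H₀ when it is false — concluding that a new curriculum improves exam scores is not supported when in fact it is. Consequence: keeping the old curriculum when the new one would have helped students.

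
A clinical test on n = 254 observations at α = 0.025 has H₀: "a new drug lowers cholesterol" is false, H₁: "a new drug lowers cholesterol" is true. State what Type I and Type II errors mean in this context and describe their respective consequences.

Type I (false positive): concluding that a new drug lowers cholesterol when it is not — approving an ineffective drug — patients take a useless medication and may skip effective alternatives. Type II (false negative): failing to conclude that a new drug lowers cholesterol when it is — shelving an effective drug — patients miss out on a treatment that would have helped. Which is costlier depends on domain priorities and is a judgement call rather than a statistical fact.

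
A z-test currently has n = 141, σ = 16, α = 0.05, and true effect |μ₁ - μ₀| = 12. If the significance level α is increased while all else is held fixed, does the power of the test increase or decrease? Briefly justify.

Power increases: a larger α lowers the critical value, so more of the H₁ sampling distribution falls in the rejection region.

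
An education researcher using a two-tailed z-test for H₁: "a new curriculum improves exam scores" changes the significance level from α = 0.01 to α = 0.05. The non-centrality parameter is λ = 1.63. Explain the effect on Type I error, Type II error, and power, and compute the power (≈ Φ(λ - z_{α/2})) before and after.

Increasing α from 0.01 to 0.05:
• Type I error rate increases (α is the Type I rate by definition).
• Critical value moves from z_{α/2} = 2.576 to 1.96, so power = Φ(λ - z_{α/2}) goes from Φ(1.63 - 2.576) = 0.172 to Φ(1.63 - 1.96) = 0.371.
• Type II error rate β = 1 - power therefore decreases (0.828 → 0.629).
Appropriate when false negatives are costly — here, keeping the old curriculum when the new one would have helped students.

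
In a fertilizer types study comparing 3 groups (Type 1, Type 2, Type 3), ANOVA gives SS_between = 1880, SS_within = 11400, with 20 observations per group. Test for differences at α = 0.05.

df_between = 2, df_within = 57. F = MS_between/MS_within = 940.0/200.0 = 4.7. F_crit ≈ 3.159. Reject H₀. At least one mean differs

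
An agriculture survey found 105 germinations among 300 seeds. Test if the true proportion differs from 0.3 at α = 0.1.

p̂ = 0.35, p₀ = 0.3. z = (p̂ - p₀)/√(p₀(1-p₀)/n) = 1.89. Critical: ±1.645. Reject H₀.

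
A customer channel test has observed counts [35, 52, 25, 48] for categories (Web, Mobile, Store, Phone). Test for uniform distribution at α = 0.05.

Expected = 40 each. χ² = Σ(O-E)²/E = 11.45. df = 3, critical value = 7.815. Reject H₀.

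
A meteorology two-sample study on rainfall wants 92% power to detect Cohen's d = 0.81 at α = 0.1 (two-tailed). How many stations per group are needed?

z_{α/2} = 1.645, z_β = Φ⁻¹(0.92) = 1.405. For large effect (d = 0.81): n per group = 2(z_{α/2} + z_β)²/d² = 2(1.645 + 1.405)²/0.81² = 28.4 → 29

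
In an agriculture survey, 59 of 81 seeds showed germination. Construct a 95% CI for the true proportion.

p̂ = 0.728. CI = p̂ ± z*√(p̂(1-p̂)/n) = (0.632, 0.825)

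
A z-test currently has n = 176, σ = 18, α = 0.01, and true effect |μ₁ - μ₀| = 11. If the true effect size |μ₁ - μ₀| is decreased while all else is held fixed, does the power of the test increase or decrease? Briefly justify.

Power decreases: a smaller true effect decreases the non-centrality λ = |μ₁ - μ₀|/(σ/√n).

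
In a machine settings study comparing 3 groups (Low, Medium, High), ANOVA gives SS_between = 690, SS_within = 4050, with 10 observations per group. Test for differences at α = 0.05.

df_between = 2, df_within = 27. F = MS_between/MS_within = 345.0/150.0 = 2.3. F_crit ≈ 3.354. Fail to reject H₀.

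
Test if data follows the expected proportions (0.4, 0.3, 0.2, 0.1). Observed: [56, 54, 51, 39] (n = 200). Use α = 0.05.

Expected: [80.0, 60.0, 40.0, 20.0]. χ² = 28.875. df = 3, critical = 7.815. Reject H₀.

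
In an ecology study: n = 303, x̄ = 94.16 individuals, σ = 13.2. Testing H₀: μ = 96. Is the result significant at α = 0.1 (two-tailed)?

z = (94.16 - 96)/(13.2/√303) = -2.426. Since |z| > 1.645, significant at α = 0.1.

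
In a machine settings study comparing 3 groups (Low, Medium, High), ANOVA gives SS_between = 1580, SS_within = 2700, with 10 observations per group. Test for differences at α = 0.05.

df_between = 2, df_within = 27. F = MS_between/MS_within = 790.0/100.0 = 7.9. F_crit ≈ 3.354. Reject H₀. At least one mean differs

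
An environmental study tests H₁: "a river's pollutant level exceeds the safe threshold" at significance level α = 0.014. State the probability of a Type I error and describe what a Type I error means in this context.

P(Type I error) = α = 0.014. A Type I error is rejecting H₀ when H₀ is actually true (false positive) — here, concluding that a river's pollutant level exceeds the safe threshold when in fact this is not the case. Consequence: shutting down a compliant factory unnecessarily.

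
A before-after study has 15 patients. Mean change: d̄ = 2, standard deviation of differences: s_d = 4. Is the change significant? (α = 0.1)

t = d̄/(s_d/√n) = 2/(4/√15) = 1.936. df = 14, critical t = ±1.761. Reject H₀.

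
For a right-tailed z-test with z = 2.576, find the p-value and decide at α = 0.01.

p = P(Z > 2.576) = 1 - Φ(2.576) ≈ 0.005. Since p < 0.01, reject H₀ (significant) at α = 0.01.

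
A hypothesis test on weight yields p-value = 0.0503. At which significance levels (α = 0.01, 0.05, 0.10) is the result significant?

p = 0.0503. Significant at: α = 0.1.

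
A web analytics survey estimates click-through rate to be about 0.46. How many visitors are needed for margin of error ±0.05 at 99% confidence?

n = z²p(1-p)/E² = 2.576²×0.46×0.54/0.05² = 659.3 → n = 660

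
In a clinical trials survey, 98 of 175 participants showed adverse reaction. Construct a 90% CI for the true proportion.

p̂ = 0.56. CI = p̂ ± z*√(p̂(1-p̂)/n) = (0.498, 0.622)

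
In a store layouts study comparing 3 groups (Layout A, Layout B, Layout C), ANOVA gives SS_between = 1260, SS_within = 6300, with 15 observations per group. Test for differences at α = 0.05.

df_between = 2, df_within = 42. F = MS_between/MS_within = 630.0/150.0 = 4.2. F_crit ≈ 3.22. Reject H₀. At least one mean differs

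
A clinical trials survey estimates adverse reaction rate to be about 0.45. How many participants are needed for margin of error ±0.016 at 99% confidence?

n = z²p(1-p)/E² = 2.576²×0.45×0.55/0.016² = 6415.4 → n = 6416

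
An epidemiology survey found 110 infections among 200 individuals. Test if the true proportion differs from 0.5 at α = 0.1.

p̂ = 0.55, p₀ = 0.5. z = (p̂ - p₀)/√(p₀(1-p₀)/n) = 1.414. Critical: ±1.645. Fail to reject H₀.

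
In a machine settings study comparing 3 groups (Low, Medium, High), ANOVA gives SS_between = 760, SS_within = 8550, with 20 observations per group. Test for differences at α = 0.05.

df_between = 2, df_within = 57. F = MS_between/MS_within = 380.0/150.0 = 2.533. F_crit ≈ 3.159. Fail to reject H₀.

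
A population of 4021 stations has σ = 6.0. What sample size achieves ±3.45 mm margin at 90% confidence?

Without FPC: n₀ = (1.645×6.0/3.45)² = 8.185. With FPC: n = n₀N/(n₀+N-1) = 8.2 → n = 9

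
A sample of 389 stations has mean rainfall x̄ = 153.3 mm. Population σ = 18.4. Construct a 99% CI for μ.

CI = x̄ ± z*(σ/√n) = 153.3 ± 2.576(18.4/√389) = 153.3 ± 2.4 = (150.9, 155.7)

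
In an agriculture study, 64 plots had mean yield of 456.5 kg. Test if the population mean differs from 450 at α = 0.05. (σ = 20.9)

z = (x̄ - μ₀)/(σ/√n) = (456.5 - 450)/(20.9/√64) = 2.488. Critical value: ±1.96. Since |2.488| > 1.96, Reject H₀.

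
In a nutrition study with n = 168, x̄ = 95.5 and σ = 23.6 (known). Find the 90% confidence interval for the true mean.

CI = x̄ ± z*(σ/√n) = 95.5 ± 1.645(23.6/√168) = 95.5 ± 3.0 = (92.5, 98.5)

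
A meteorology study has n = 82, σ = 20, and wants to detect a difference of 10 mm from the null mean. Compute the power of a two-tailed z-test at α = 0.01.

SE = σ/√n = 20/√82 = 2.209. Non-centrality λ = d/SE = 10/2.209 = 4.528. Power ≈ Φ(λ - z_{α/2}) = Φ(4.528 - 2.576) = Φ(1.952) = 0.975.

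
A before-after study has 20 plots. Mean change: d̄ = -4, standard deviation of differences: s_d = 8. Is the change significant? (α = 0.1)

t = d̄/(s_d/√n) = -4/(8/√20) = -2.236. df = 19, critical t = ±1.729. Reject H₀.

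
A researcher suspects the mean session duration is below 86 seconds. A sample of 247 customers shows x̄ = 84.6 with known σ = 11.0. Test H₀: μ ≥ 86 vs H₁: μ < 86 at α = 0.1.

z = -2.0. Critical value: -1.28. Reject H₀.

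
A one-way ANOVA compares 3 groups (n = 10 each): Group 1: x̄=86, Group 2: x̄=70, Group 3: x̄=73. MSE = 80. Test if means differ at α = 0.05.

Grand mean = 76.33. SS_between = 1446.67, MS_between = 723.33. F = 9.042, F_crit ≈ 3.354. Reject H₀.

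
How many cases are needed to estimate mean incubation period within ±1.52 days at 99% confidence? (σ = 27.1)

n = (z*σ/E)² = (2.576×27.1/1.52)² = 2109.3 → n = 2110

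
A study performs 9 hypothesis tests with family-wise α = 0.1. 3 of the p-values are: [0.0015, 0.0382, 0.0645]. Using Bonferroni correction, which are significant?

Bonferroni α = 0.1/9 = 0.01111. Significant p-values: [0.0015]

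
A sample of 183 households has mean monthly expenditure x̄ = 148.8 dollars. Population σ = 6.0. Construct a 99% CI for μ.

CI = x̄ ± z*(σ/√n) = 148.8 ± 2.576(6.0/√183) = 148.8 ± 1.14 = (147.66, 149.94)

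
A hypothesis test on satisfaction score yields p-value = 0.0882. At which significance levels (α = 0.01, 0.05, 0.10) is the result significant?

p = 0.0882. Significant at: α = 0.1.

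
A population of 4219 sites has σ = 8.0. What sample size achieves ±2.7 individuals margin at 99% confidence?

Without FPC: n₀ = (2.576×8.0/2.7)² = 58.256. With FPC: n = n₀N/(n₀+N-1) = 57.5 → n = 58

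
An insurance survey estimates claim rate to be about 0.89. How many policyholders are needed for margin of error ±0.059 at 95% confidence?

n = z²p(1-p)/E² = 1.96²×0.89×0.11/0.059² = 108.04 → n = 109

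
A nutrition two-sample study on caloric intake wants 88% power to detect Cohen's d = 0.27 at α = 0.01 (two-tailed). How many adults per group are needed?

z_{α/2} = 2.576, z_β = Φ⁻¹(0.88) = 1.175. For small effect (d = 0.27): n per group = 2(z_{α/2} + z_β)²/d² = 2(2.576 + 1.175)²/0.27² = 386.01 → 387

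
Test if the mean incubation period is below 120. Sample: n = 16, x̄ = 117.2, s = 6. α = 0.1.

t = (117.2 - 120)/(6/√16) = -1.867, df = 15. Critical t = -1.341. Reject H₀.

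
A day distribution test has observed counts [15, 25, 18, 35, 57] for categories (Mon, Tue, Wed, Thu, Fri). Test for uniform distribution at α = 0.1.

Expected = 30 each. χ² = Σ(O-E)²/E = 38.267. df = 4, critical value = 7.779. Reject H₀.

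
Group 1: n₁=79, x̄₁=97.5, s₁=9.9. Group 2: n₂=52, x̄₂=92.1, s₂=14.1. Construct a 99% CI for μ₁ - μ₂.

Difference = 5.4. SE = √(9.9²/79 + 14.1²/52) = 2.25. CI = (-0.4, 11.2)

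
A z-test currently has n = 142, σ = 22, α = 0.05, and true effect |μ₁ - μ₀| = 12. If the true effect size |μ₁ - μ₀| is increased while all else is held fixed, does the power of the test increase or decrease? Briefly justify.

Power increases: a larger true effect increases the non-centrality λ = |μ₁ - μ₀|/(σ/√n).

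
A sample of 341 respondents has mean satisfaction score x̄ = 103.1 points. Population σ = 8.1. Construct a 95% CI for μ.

CI = x̄ ± z*(σ/√n) = 103.1 ± 1.96(8.1/√341) = 103.1 ± 0.86 = (102.24, 103.96)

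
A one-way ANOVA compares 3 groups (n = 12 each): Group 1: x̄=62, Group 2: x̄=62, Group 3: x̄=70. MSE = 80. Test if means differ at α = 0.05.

Grand mean = 64.67. SS_between = 512.0, MS_between = 256.0. F = 3.2, F_crit ≈ 3.285. Fail to reject H₀.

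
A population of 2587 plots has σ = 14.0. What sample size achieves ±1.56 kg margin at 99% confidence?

Without FPC: n₀ = (2.576×14.0/1.56)² = 534.44. With FPC: n = n₀N/(n₀+N-1) = 443.1 → n = 444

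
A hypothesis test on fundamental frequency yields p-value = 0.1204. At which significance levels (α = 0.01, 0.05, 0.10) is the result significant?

p = 0.1204. Not significant at any of the given levels.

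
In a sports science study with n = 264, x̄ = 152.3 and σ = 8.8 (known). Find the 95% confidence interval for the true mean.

CI = x̄ ± z*(σ/√n) = 152.3 ± 1.96(8.8/√264) = 152.3 ± 1.06 = (151.24, 153.36)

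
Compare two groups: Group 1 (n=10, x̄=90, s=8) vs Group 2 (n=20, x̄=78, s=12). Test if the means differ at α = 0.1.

Pooled sp = 10.88. t = 2.849, df = 28. Critical t = ±1.701. Reject H₀.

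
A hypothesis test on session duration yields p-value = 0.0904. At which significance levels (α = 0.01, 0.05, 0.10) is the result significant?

p = 0.0904. Significant at: α = 0.1.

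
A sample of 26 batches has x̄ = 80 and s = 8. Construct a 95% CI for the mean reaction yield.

CI = x̄ ± t*(s/√n) = 80 ± 2.06(8/√26) = (76.77, 83.23)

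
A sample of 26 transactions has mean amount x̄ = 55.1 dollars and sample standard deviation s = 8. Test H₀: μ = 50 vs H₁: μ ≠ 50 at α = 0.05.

t = (x̄ - μ₀)/(s/√n) = (55.1 - 50)/(8/√26) = 3.251. df = 25, critical t = ±2.06. Reject H₀.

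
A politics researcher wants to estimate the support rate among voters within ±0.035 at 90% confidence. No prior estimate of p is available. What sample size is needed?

Conservative approach: use p = 0.5 (maximizes p(1-p) = 0.25). n = z²(0.25)/E² = 1.645²×0.25/0.035² = 552.2 → n = 553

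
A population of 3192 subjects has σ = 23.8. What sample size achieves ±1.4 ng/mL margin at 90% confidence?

Without FPC: n₀ = (1.645×23.8/1.4)² = 782.041. With FPC: n = n₀N/(n₀+N-1) = 628.3 → n = 629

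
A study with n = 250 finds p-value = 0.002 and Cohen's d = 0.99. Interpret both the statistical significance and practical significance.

Statistically significant (p = 0.002 < 0.05). Cohen's d = 0.99 indicates a large effect size. Both statistical and practical significance should be considered.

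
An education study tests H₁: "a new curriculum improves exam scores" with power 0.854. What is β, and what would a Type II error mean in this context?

β = 1 - power = 1 - 0.854 = 0.146. A Type II error is failing to reject H₀ when H₀ is false (false negative) — here, failing to conclude that a new curriculum improves exam scores when in fact it is true. Consequence: keeping the old curriculum when the new one would have helped students.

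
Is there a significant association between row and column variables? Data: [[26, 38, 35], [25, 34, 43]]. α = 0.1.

χ² = 1.018. df = 2, critical = 4.605. Fail to reject H₀. No evidence of dependence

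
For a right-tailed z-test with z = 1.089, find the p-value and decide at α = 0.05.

p = P(Z > 1.089) = 1 - Φ(1.089) ≈ 0.1381. Since p ≥ 0.05, fail to reject H₀ (not significant) at α = 0.05.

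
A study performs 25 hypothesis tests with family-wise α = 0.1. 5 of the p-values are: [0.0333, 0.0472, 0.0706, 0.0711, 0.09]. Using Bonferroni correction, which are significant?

Bonferroni α = 0.1/25 = 0.004. None of the given p-values are significant.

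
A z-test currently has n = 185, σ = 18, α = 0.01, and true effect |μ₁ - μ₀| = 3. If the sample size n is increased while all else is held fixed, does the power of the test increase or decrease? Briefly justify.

Power increases: a larger n shrinks the standard error σ/√n, moving the sampling distribution under H₁ further from the critical value.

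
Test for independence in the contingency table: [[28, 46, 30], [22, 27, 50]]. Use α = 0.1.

χ² = 10.548. df = 2, critical = 4.605. Reject H₀. Variables are dependent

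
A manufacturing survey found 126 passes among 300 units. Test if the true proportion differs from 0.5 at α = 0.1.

p̂ = 0.42, p₀ = 0.5. z = (p̂ - p₀)/√(p₀(1-p₀)/n) = -2.771. Critical: ±1.645. Reject H₀.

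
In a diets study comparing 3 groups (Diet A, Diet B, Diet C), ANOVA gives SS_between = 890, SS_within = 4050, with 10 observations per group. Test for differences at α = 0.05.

df_between = 2, df_within = 27. F = MS_between/MS_within = 445.0/150.0 = 2.967. F_crit ≈ 3.354. Fail to reject H₀.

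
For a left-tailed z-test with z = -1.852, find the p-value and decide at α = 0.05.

p = P(Z < -1.852) = Φ(-1.852) ≈ 0.032. Since p < 0.05, reject H₀ (significant) at α = 0.05.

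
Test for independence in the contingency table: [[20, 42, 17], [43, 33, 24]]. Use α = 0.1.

χ² = 8.323. df = 2, critical = 4.605. Reject H₀. Variables are dependent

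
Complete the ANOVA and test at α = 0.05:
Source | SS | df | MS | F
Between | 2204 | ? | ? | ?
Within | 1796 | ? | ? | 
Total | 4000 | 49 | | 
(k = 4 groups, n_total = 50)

df_between = 3, df_within = 46. MS_between = 734.67, MS_within = 39.04. F = 18.817, F_crit ≈ 2.807. Reject H₀.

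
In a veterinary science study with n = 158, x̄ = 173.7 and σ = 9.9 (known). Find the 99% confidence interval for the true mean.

CI = x̄ ± z*(σ/√n) = 173.7 ± 2.576(9.9/√158) = 173.7 ± 2.03 = (171.67, 175.73)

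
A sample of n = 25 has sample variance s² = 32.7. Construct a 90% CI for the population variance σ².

df = 24. χ²_{0.05} = 36.415, χ²_{0.95} = 13.848. CI for σ² = ((n-1)s²/χ²_{α/2}, (n-1)s²/χ²_{1-α/2}) = (24·32.7/36.415, 24·32.7/13.848) = (21.55, 56.67)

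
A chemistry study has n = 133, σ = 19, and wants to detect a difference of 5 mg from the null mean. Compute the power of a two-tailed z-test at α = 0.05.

SE = σ/√n = 19/√133 = 1.648. Non-centrality λ = d/SE = 5/1.648 = 3.035. Power ≈ Φ(λ - z_{α/2}) = Φ(3.035 - 1.96) = Φ(1.075) = 0.859.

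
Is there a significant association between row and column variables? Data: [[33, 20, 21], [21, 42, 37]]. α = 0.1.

χ² = 11.253. df = 2, critical = 4.605. Reject H₀. Variables are dependent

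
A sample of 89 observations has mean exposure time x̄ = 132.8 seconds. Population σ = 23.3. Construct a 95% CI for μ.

CI = x̄ ± z*(σ/√n) = 132.8 ± 1.96(23.3/√89) = 132.8 ± 4.84 = (127.96, 137.64)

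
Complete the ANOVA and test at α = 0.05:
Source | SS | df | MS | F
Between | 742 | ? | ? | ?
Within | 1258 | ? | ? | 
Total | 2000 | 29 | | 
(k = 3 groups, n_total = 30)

df_between = 2, df_within = 27. MS_between = 371.0, MS_within = 46.59. F = 7.963, F_crit ≈ 3.354. Reject H₀.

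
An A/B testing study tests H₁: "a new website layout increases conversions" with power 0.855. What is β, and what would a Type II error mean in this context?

β = 1 - power = 1 - 0.855 = 0.145. A Type II error is failing to reject H₀ when H₀ is false (false negative) — here, failing to conclude that a new website layout increases conversions when in fact it is true. Consequence: discarding a layout that would have improved conversions — lost revenue.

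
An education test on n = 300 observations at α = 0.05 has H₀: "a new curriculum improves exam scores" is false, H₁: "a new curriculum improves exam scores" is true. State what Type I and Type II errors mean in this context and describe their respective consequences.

Type I (false positive): concluding that a new curriculum improves exam scores when it is not — adopting a curriculum that gives no real benefit — disruption for nothing. Type II (false negative): failing to conclude that a new curriculum improves exam scores when it is — keeping the old curriculum when the new one would have helped students. Which is costlier depends on domain priorities and is a judgement call rather than a statistical fact.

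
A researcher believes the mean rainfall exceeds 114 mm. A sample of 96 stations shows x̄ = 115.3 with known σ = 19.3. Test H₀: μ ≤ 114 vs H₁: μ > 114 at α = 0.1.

z = 0.66. Critical value: 1.28. Fail to reject H₀.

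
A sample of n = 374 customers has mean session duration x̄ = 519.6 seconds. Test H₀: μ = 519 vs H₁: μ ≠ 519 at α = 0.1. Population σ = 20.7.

z = (x̄ - μ₀)/(σ/√n) = (519.6 - 519)/(20.7/√374) = 0.561. Critical value: ±1.645. Since |0.561| ≤ 1.645, Fail to reject H₀.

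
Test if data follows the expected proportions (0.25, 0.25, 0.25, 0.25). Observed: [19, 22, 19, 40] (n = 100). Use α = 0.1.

Expected: [25.0, 25.0, 25.0, 25.0]. χ² = 12.24. df = 3, critical = 6.251. Reject H₀.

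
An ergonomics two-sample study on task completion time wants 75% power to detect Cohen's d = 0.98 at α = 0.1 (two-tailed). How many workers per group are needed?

z_{α/2} = 1.645, z_β = Φ⁻¹(0.75) = 0.674. For large effect (d = 0.98): n per group = 2(z_{α/2} + z_β)²/d² = 2(1.645 + 0.674)²/0.98² = 11.2 → 12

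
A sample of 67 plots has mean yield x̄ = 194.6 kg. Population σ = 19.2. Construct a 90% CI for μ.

CI = x̄ ± z*(σ/√n) = 194.6 ± 1.645(19.2/√67) = 194.6 ± 3.86 = (190.74, 198.46)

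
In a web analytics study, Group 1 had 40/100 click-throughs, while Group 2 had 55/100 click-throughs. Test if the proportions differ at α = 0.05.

p̂₁ = 0.4, p̂₂ = 0.55, pooled p̂ = 0.475. z = -2.124. Critical: ±1.96. Reject H₀.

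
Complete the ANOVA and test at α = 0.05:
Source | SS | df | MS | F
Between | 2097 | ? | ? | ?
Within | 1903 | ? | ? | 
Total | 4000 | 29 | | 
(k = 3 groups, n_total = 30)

df_between = 2, df_within = 27. MS_between = 1048.5, MS_within = 70.48. F = 14.876, F_crit ≈ 3.354. Reject H₀.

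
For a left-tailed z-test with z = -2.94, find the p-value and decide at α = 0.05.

p = P(Z < -2.94) = Φ(-2.94) ≈ 0.0016. Since p < 0.05, reject H₀ (significant) at α = 0.05.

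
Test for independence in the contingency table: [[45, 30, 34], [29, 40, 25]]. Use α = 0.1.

χ² = 5.181. df = 2, critical = 4.605. Reject H₀. Variables are dependent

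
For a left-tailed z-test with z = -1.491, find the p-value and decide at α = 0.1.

p = P(Z < -1.491) = Φ(-1.491) ≈ 0.068. Since p < 0.1, reject H₀ (significant) at α = 0.1.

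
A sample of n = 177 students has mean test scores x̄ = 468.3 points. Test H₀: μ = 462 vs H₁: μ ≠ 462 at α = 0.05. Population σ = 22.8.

z = (x̄ - μ₀)/(σ/√n) = (468.3 - 462)/(22.8/√177) = 3.676. Critical value: ±1.96. Since |3.676| > 1.96, Reject H₀.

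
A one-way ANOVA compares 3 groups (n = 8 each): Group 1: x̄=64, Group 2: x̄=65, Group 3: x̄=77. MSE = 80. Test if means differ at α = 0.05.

Grand mean = 68.67. SS_between = 837.33, MS_between = 418.67. F = 5.233, F_crit ≈ 3.467. Reject H₀.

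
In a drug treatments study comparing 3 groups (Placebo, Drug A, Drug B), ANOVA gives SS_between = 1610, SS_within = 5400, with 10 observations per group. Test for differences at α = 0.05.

df_between = 2, df_within = 27. F = MS_between/MS_within = 805.0/200.0 = 4.025. F_crit ≈ 3.354. Reject H₀. At least one mean differs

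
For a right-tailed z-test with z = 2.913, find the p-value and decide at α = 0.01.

p = P(Z > 2.913) = 1 - Φ(2.913) ≈ 0.0018. Since p < 0.01, reject H₀ (significant) at α = 0.01.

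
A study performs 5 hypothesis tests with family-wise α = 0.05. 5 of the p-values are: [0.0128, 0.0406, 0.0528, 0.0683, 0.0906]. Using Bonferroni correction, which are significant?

Bonferroni α = 0.05/5 = 0.01. None of the given p-values are significant.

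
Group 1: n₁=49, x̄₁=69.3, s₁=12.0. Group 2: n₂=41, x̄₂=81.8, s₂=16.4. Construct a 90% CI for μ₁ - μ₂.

Difference = -12.5. SE = √(12.0²/49 + 16.4²/41) = 3.082. CI = (-17.57, -7.43)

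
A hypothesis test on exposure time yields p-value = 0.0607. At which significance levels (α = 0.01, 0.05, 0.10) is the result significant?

p = 0.0607. Significant at: α = 0.1.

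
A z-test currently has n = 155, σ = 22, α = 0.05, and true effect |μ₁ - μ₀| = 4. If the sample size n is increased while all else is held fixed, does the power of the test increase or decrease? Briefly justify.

Power increases: a larger n shrinks the standard error σ/√n, moving the sampling distribution under H₁ further from the critical value.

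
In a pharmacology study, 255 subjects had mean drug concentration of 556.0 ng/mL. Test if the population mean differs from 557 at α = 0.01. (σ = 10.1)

z = (x̄ - μ₀)/(σ/√n) = (556.0 - 557)/(10.1/√255) = -1.581. Critical value: ±2.576. Since |-1.581| ≤ 2.576, Fail to reject H₀.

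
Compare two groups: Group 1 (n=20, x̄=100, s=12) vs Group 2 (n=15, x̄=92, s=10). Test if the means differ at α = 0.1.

Pooled sp = 11.2. t = 2.092, df = 33. Critical t = ±1.692. Reject H₀.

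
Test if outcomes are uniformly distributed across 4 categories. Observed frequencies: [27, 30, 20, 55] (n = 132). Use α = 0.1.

Expected = 33 each. χ² = Σ(O-E)²/E = 21.152. df = 3, critical value = 6.251. Reject H₀.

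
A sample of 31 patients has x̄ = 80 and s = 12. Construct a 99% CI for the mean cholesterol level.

CI = x̄ ± t*(s/√n) = 80 ± 2.75(12/√31) = (74.07, 85.93)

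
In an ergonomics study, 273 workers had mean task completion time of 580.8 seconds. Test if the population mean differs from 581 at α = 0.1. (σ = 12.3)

z = (x̄ - μ₀)/(σ/√n) = (580.8 - 581)/(12.3/√273) = -0.269. Critical value: ±1.645. Since |-0.269| ≤ 1.645, Fail to reject H₀.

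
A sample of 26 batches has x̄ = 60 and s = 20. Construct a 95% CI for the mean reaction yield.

CI = x̄ ± t*(s/√n) = 60 ± 2.06(20/√26) = (51.92, 68.08)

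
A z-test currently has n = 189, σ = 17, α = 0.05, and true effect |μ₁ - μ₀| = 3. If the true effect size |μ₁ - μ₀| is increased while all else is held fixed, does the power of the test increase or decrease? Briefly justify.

Power increases: a larger true effect increases the non-centrality λ = |μ₁ - μ₀|/(σ/√n).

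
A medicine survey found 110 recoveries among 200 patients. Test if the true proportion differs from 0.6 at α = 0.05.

p̂ = 0.55, p₀ = 0.6. z = (p̂ - p₀)/√(p₀(1-p₀)/n) = -1.443. Critical: ±1.96. Fail to reject H₀.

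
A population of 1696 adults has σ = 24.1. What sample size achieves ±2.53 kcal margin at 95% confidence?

Without FPC: n₀ = (1.96×24.1/2.53)² = 348.582. With FPC: n = n₀N/(n₀+N-1) = 289.3 → n = 290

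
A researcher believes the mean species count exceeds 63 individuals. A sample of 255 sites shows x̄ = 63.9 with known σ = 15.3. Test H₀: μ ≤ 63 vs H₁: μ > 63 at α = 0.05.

z = 0.939. Critical value: 1.645. Fail to reject H₀.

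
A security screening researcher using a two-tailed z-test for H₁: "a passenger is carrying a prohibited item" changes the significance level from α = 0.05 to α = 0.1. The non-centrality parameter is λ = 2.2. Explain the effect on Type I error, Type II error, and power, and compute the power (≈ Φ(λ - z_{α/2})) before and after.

Increasing α from 0.05 to 0.1:
• Type I error rate increases (α is the Type I rate by definition).
• Critical value moves from z_{α/2} = 1.96 to 1.645, so power = Φ(λ - z_{α/2}) goes from Φ(2.2 - 1.96) = 0.595 to Φ(2.2 - 1.645) = 0.711.
• Type II error rate β = 1 - power therefore decreases (0.405 → 0.289).
Appropriate when false negatives are costly — here, letting a prohibited item through — security breach.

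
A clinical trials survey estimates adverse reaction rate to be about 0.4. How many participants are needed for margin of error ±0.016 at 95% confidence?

n = z²p(1-p)/E² = 1.96²×0.4×0.6/0.016² = 3601.5 → n = 3602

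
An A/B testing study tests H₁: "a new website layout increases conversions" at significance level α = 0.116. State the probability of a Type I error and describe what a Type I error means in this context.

P(Type I error) = α = 0.116. A Type I error is rejecting H₀ when H₀ is actually true (false positive) — here, concluding that a new website layout increases conversions when in fact this is not the case. Consequence: rolling out a layout that doesn't actually help — wasted engineering effort.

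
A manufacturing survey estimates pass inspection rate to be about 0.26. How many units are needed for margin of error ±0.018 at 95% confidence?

n = z²p(1-p)/E² = 1.96²×0.26×0.74/0.018² = 2281.2 → n = 2282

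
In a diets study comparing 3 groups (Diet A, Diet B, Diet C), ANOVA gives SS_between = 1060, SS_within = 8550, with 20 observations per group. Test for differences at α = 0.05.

df_between = 2, df_within = 57. F = MS_between/MS_within = 530.0/150.0 = 3.533. F_crit ≈ 3.159. Reject H₀. At least one mean differs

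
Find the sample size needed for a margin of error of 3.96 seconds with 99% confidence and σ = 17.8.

n = (z*σ/E)² = (2.576×17.8/3.96)² = 134.1 → n = 135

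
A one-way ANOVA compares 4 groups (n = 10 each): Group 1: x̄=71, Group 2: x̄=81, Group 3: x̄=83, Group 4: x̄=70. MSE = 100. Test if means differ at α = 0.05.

Grand mean = 76.25. SS_between = 1347.5, MS_between = 449.17. F = 4.492, F_crit ≈ 2.866. Reject H₀.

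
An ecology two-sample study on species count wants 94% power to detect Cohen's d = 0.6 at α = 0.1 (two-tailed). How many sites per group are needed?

z_{α/2} = 1.645, z_β = Φ⁻¹(0.94) = 1.555. For medium effect (d = 0.6): n per group = 2(z_{α/2} + z_β)²/d² = 2(1.645 + 1.555)²/0.6² = 56.9 → 57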